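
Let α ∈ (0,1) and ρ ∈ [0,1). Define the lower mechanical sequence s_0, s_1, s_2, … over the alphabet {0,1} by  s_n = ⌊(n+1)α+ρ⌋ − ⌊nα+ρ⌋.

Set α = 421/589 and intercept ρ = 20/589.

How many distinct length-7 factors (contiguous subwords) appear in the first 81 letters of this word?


7

t_n = ⌊(n·421+20)/589⌋ for n = 0 … 81:
  n=0…9: ⌊20/589⌋=0 ⌊441/589⌋=0 ⌊862/589⌋=1 ⌊1283/589⌋=2 ⌊1704/589⌋=2 ⌊2125/589⌋=3 ⌊2546/589⌋=4 ⌊2967/589⌋=5 ⌊3388/589⌋=5 ⌊3809/589⌋=6
  n=10…19: ⌊4230/589⌋=7 ⌊4651/589⌋=7 ⌊5072/589⌋=8 ⌊5493/589⌋=9 ⌊5914/589⌋=10 ⌊6335/589⌋=10 ⌊6756/589⌋=11 ⌊7177/589⌋=12 ⌊7598/589⌋=12 ⌊8019/589⌋=13
  n=20…29: ⌊8440/589⌋=14 ⌊8861/589⌋=15 ⌊9282/589⌋=15 ⌊9703/589⌋=16 ⌊10124/589⌋=17 ⌊10545/589⌋=17 ⌊10966/589⌋=18 ⌊11387/589⌋=19 ⌊11808/589⌋=20 ⌊12229/589⌋=20
  n=30…39: ⌊12650/589⌋=21 ⌊13071/589⌋=22 ⌊13492/589⌋=22 ⌊13913/589⌋=23 ⌊14334/589⌋=24 ⌊14755/589⌋=25 ⌊15176/589⌋=25 ⌊15597/589⌋=26 ⌊16018/589⌋=27 ⌊16439/589⌋=27
  n=40…49: ⌊16860/589⌋=28 ⌊17281/589⌋=29 ⌊17702/589⌋=30 ⌊18123/589⌋=30 ⌊18544/589⌋=31 ⌊18965/589⌋=32 ⌊19386/589⌋=32 ⌊19807/589⌋=33 ⌊20228/589⌋=34 ⌊20649/589⌋=35
  n=50…59: ⌊21070/589⌋=35 ⌊21491/589⌋=36 ⌊21912/589⌋=37 ⌊22333/589⌋=37 ⌊22754/589⌋=38 ⌊23175/589⌋=39 ⌊23596/589⌋=40 ⌊24017/589⌋=40 ⌊24438/589⌋=41 ⌊24859/589⌋=42
  n=60…69: ⌊25280/589⌋=42 ⌊25701/589⌋=43 ⌊26122/589⌋=44 ⌊26543/589⌋=45 ⌊26964/589⌋=45 ⌊27385/589⌋=46 ⌊27806/589⌋=47 ⌊28227/589⌋=47 ⌊28648/589⌋=48 ⌊29069/589⌋=49
  n=70…79: ⌊29490/589⌋=50 ⌊29911/589⌋=50 ⌊30332/589⌋=51 ⌊30753/589⌋=52 ⌊31174/589⌋=52 ⌊31595/589⌋=53 ⌊32016/589⌋=54 ⌊32437/589⌋=55 ⌊32858/589⌋=55 ⌊33279/589⌋=56
  n=80…81: ⌊33700/589⌋=57 ⌊34121/589⌋=57
s_n = t_(n+1) − t_n for n = 0 … 80 gives
prefix = 011011101101110110111011011101101110110111011011101101110110111011011101101110110
slide a length-7 window over [0..6] … [74..80] (75 windows); first occurrence of each distinct factor:
  [  0..  6] 0110111
  [  1..  7] 1101110
  [  2..  8] 1011101
  [  3..  9] 0111011
  [  4.. 10] 1110110
  [  5.. 11] 1101101
  [  6.. 12] 1011011
  (the other 68 windows repeat one of these)
distinct factors: {0110111, 0111011, 1011011, 1011101, 1101101, 1101110, 1110110}
count = 7  (Sturmian bound for length 7 is 8)


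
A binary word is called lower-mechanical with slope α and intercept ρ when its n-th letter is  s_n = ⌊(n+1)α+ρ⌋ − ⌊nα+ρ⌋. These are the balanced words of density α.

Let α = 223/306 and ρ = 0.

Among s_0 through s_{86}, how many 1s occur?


63

#1s = Σ_{n=0}^{86} s_n = Σ_{n=0}^{86} (⌊(n+1)α+ρ⌋ − ⌊nα+ρ⌋)
the sum telescopes: every ⌊nα+ρ⌋ with 0 < n < 87 appears once with + and once with −, leaving ⌊87α+ρ⌋ − ⌊0·α+ρ⌋
87α + ρ = (87·223) / 306 = 19401/306
ρ = 0/306
⌊19401/306⌋ = 63,  ⌊0/306⌋ = 0
#1s = 63 − 0 = 63


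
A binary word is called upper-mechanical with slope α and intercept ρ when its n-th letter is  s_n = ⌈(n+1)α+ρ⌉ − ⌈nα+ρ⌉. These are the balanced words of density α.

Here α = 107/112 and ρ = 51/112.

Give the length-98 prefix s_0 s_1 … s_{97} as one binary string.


11111111110111111111111111111111011111111111111111111101111111111111111111111011111111111111111111

n=0: ⌈(1·107+51)/112⌉ − ⌈(0·107+51)/112⌉ = ⌈158/112⌉ − ⌈51/112⌉ = 2 − 1 = 1
n=1: ⌈(2·107+51)/112⌉ − ⌈(1·107+51)/112⌉ = ⌈265/112⌉ − ⌈158/112⌉ = 3 − 2 = 1
n=2: ⌈(3·107+51)/112⌉ − ⌈(2·107+51)/112⌉ = ⌈372/112⌉ − ⌈265/112⌉ = 4 − 3 = 1
n=3: ⌈(4·107+51)/112⌉ − ⌈(3·107+51)/112⌉ = ⌈479/112⌉ − ⌈372/112⌉ = 5 − 4 = 1
n=4: ⌈(5·107+51)/112⌉ − ⌈(4·107+51)/112⌉ = ⌈586/112⌉ − ⌈479/112⌉ = 6 − 5 = 1
n=5: ⌈(6·107+51)/112⌉ − ⌈(5·107+51)/112⌉ = ⌈693/112⌉ − ⌈586/112⌉ = 7 − 6 = 1
n=6: ⌈(7·107+51)/112⌉ − ⌈(6·107+51)/112⌉ = ⌈800/112⌉ − ⌈693/112⌉ = 8 − 7 = 1
n=7: ⌈(8·107+51)/112⌉ − ⌈(7·107+51)/112⌉ = ⌈907/112⌉ − ⌈800/112⌉ = 9 − 8 = 1
n=8: ⌈(9·107+51)/112⌉ − ⌈(8·107+51)/112⌉ = ⌈1014/112⌉ − ⌈907/112⌉ = 10 − 9 = 1
n=9: ⌈(10·107+51)/112⌉ − ⌈(9·107+51)/112⌉ = ⌈1121/112⌉ − ⌈1014/112⌉ = 11 − 10 = 1
n=10: ⌈(11·107+51)/112⌉ − ⌈(10·107+51)/112⌉ = ⌈1228/112⌉ − ⌈1121/112⌉ = 11 − 11 = 0
n=11: ⌈(12·107+51)/112⌉ − ⌈(11·107+51)/112⌉ = ⌈1335/112⌉ − ⌈1228/112⌉ = 12 − 11 = 1
n=12: ⌈(13·107+51)/112⌉ − ⌈(12·107+51)/112⌉ = ⌈1442/112⌉ − ⌈1335/112⌉ = 13 − 12 = 1
n=13: ⌈(14·107+51)/112⌉ − ⌈(13·107+51)/112⌉ = ⌈1549/112⌉ − ⌈1442/112⌉ = 14 − 13 = 1
n=14: ⌈(15·107+51)/112⌉ − ⌈(14·107+51)/112⌉ = ⌈1656/112⌉ − ⌈1549/112⌉ = 15 − 14 = 1
n=15: ⌈(16·107+51)/112⌉ − ⌈(15·107+51)/112⌉ = ⌈1763/112⌉ − ⌈1656/112⌉ = 16 − 15 = 1
n=16: ⌈(17·107+51)/112⌉ − ⌈(16·107+51)/112⌉ = ⌈1870/112⌉ − ⌈1763/112⌉ = 17 − 16 = 1
n=17: ⌈(18·107+51)/112⌉ − ⌈(17·107+51)/112⌉ = ⌈1977/112⌉ − ⌈1870/112⌉ = 18 − 17 = 1
n=18: ⌈(19·107+51)/112⌉ − ⌈(18·107+51)/112⌉ = ⌈2084/112⌉ − ⌈1977/112⌉ = 19 − 18 = 1
n=19: ⌈(20·107+51)/112⌉ − ⌈(19·107+51)/112⌉ = ⌈2191/112⌉ − ⌈2084/112⌉ = 20 − 19 = 1
n=20: ⌈(21·107+51)/112⌉ − ⌈(20·107+51)/112⌉ = ⌈2298/112⌉ − ⌈2191/112⌉ = 21 − 20 = 1
n=21: ⌈(22·107+51)/112⌉ − ⌈(21·107+51)/112⌉ = ⌈2405/112⌉ − ⌈2298/112⌉ = 22 − 21 = 1
n=22: ⌈(23·107+51)/112⌉ − ⌈(22·107+51)/112⌉ = ⌈2512/112⌉ − ⌈2405/112⌉ = 23 − 22 = 1
n=23: ⌈(24·107+51)/112⌉ − ⌈(23·107+51)/112⌉ = ⌈2619/112⌉ − ⌈2512/112⌉ = 24 − 23 = 1
n=24: ⌈(25·107+51)/112⌉ − ⌈(24·107+51)/112⌉ = ⌈2726/112⌉ − ⌈2619/112⌉ = 25 − 24 = 1
n=25: ⌈(26·107+51)/112⌉ − ⌈(25·107+51)/112⌉ = ⌈2833/112⌉ − ⌈2726/112⌉ = 26 − 25 = 1
n=26: ⌈(27·107+51)/112⌉ − ⌈(26·107+51)/112⌉ = ⌈2940/112⌉ − ⌈2833/112⌉ = 27 − 26 = 1
n=27: ⌈(28·107+51)/112⌉ − ⌈(27·107+51)/112⌉ = ⌈3047/112⌉ − ⌈2940/112⌉ = 28 − 27 = 1
n=28: ⌈(29·107+51)/112⌉ − ⌈(28·107+51)/112⌉ = ⌈3154/112⌉ − ⌈3047/112⌉ = 29 − 28 = 1
n=29: ⌈(30·107+51)/112⌉ − ⌈(29·107+51)/112⌉ = ⌈3261/112⌉ − ⌈3154/112⌉ = 30 − 29 = 1
n=30: ⌈(31·107+51)/112⌉ − ⌈(30·107+51)/112⌉ = ⌈3368/112⌉ − ⌈3261/112⌉ = 31 − 30 = 1
n=31: ⌈(32·107+51)/112⌉ − ⌈(31·107+51)/112⌉ = ⌈3475/112⌉ − ⌈3368/112⌉ = 32 − 31 = 1
n=32: ⌈(33·107+51)/112⌉ − ⌈(32·107+51)/112⌉ = ⌈3582/112⌉ − ⌈3475/112⌉ = 32 − 32 = 0
n=33: ⌈(34·107+51)/112⌉ − ⌈(33·107+51)/112⌉ = ⌈3689/112⌉ − ⌈3582/112⌉ = 33 − 32 = 1
n=34: ⌈(35·107+51)/112⌉ − ⌈(34·107+51)/112⌉ = ⌈3796/112⌉ − ⌈3689/112⌉ = 34 − 33 = 1
n=35: ⌈(36·107+51)/112⌉ − ⌈(35·107+51)/112⌉ = ⌈3903/112⌉ − ⌈3796/112⌉ = 35 − 34 = 1
n=36: ⌈(37·107+51)/112⌉ − ⌈(36·107+51)/112⌉ = ⌈4010/112⌉ − ⌈3903/112⌉ = 36 − 35 = 1
n=37: ⌈(38·107+51)/112⌉ − ⌈(37·107+51)/112⌉ = ⌈4117/112⌉ − ⌈4010/112⌉ = 37 − 36 = 1
n=38: ⌈(39·107+51)/112⌉ − ⌈(38·107+51)/112⌉ = ⌈4224/112⌉ − ⌈4117/112⌉ = 38 − 37 = 1
n=39: ⌈(40·107+51)/112⌉ − ⌈(39·107+51)/112⌉ = ⌈4331/112⌉ − ⌈4224/112⌉ = 39 − 38 = 1
n=40: ⌈(41·107+51)/112⌉ − ⌈(40·107+51)/112⌉ = ⌈4438/112⌉ − ⌈4331/112⌉ = 40 − 39 = 1
n=41: ⌈(42·107+51)/112⌉ − ⌈(41·107+51)/112⌉ = ⌈4545/112⌉ − ⌈4438/112⌉ = 41 − 40 = 1
n=42: ⌈(43·107+51)/112⌉ − ⌈(42·107+51)/112⌉ = ⌈4652/112⌉ − ⌈4545/112⌉ = 42 − 41 = 1
n=43: ⌈(44·107+51)/112⌉ − ⌈(43·107+51)/112⌉ = ⌈4759/112⌉ − ⌈4652/112⌉ = 43 − 42 = 1
n=44: ⌈(45·107+51)/112⌉ − ⌈(44·107+51)/112⌉ = ⌈4866/112⌉ − ⌈4759/112⌉ = 44 − 43 = 1
n=45: ⌈(46·107+51)/112⌉ − ⌈(45·107+51)/112⌉ = ⌈4973/112⌉ − ⌈4866/112⌉ = 45 − 44 = 1
n=46: ⌈(47·107+51)/112⌉ − ⌈(46·107+51)/112⌉ = ⌈5080/112⌉ − ⌈4973/112⌉ = 46 − 45 = 1
n=47: ⌈(48·107+51)/112⌉ − ⌈(47·107+51)/112⌉ = ⌈5187/112⌉ − ⌈5080/112⌉ = 47 − 46 = 1
n=48: ⌈(49·107+51)/112⌉ − ⌈(48·107+51)/112⌉ = ⌈5294/112⌉ − ⌈5187/112⌉ = 48 − 47 = 1
n=49: ⌈(50·107+51)/112⌉ − ⌈(49·107+51)/112⌉ = ⌈5401/112⌉ − ⌈5294/112⌉ = 49 − 48 = 1
n=50: ⌈(51·107+51)/112⌉ − ⌈(50·107+51)/112⌉ = ⌈5508/112⌉ − ⌈5401/112⌉ = 50 − 49 = 1
n=51: ⌈(52·107+51)/112⌉ − ⌈(51·107+51)/112⌉ = ⌈5615/112⌉ − ⌈5508/112⌉ = 51 − 50 = 1
n=52: ⌈(53·107+51)/112⌉ − ⌈(52·107+51)/112⌉ = ⌈5722/112⌉ − ⌈5615/112⌉ = 52 − 51 = 1
n=53: ⌈(54·107+51)/112⌉ − ⌈(53·107+51)/112⌉ = ⌈5829/112⌉ − ⌈5722/112⌉ = 53 − 52 = 1
n=54: ⌈(55·107+51)/112⌉ − ⌈(54·107+51)/112⌉ = ⌈5936/112⌉ − ⌈5829/112⌉ = 53 − 53 = 0
n=55: ⌈(56·107+51)/112⌉ − ⌈(55·107+51)/112⌉ = ⌈6043/112⌉ − ⌈5936/112⌉ = 54 − 53 = 1
n=56: ⌈(57·107+51)/112⌉ − ⌈(56·107+51)/112⌉ = ⌈6150/112⌉ − ⌈6043/112⌉ = 55 − 54 = 1
n=57: ⌈(58·107+51)/112⌉ − ⌈(57·107+51)/112⌉ = ⌈6257/112⌉ − ⌈6150/112⌉ = 56 − 55 = 1
n=58: ⌈(59·107+51)/112⌉ − ⌈(58·107+51)/112⌉ = ⌈6364/112⌉ − ⌈6257/112⌉ = 57 − 56 = 1
n=59: ⌈(60·107+51)/112⌉ − ⌈(59·107+51)/112⌉ = ⌈6471/112⌉ − ⌈6364/112⌉ = 58 − 57 = 1
n=60: ⌈(61·107+51)/112⌉ − ⌈(60·107+51)/112⌉ = ⌈6578/112⌉ − ⌈6471/112⌉ = 59 − 58 = 1
n=61: ⌈(62·107+51)/112⌉ − ⌈(61·107+51)/112⌉ = ⌈6685/112⌉ − ⌈6578/112⌉ = 60 − 59 = 1
n=62: ⌈(63·107+51)/112⌉ − ⌈(62·107+51)/112⌉ = ⌈6792/112⌉ − ⌈6685/112⌉ = 61 − 60 = 1
n=63: ⌈(64·107+51)/112⌉ − ⌈(63·107+51)/112⌉ = ⌈6899/112⌉ − ⌈6792/112⌉ = 62 − 61 = 1
n=64: ⌈(65·107+51)/112⌉ − ⌈(64·107+51)/112⌉ = ⌈7006/112⌉ − ⌈6899/112⌉ = 63 − 62 = 1
n=65: ⌈(66·107+51)/112⌉ − ⌈(65·107+51)/112⌉ = ⌈7113/112⌉ − ⌈7006/112⌉ = 64 − 63 = 1
n=66: ⌈(67·107+51)/112⌉ − ⌈(66·107+51)/112⌉ = ⌈7220/112⌉ − ⌈7113/112⌉ = 65 − 64 = 1
n=67: ⌈(68·107+51)/112⌉ − ⌈(67·107+51)/112⌉ = ⌈7327/112⌉ − ⌈7220/112⌉ = 66 − 65 = 1
n=68: ⌈(69·107+51)/112⌉ − ⌈(68·107+51)/112⌉ = ⌈7434/112⌉ − ⌈7327/112⌉ = 67 − 66 = 1
n=69: ⌈(70·107+51)/112⌉ − ⌈(69·107+51)/112⌉ = ⌈7541/112⌉ − ⌈7434/112⌉ = 68 − 67 = 1
n=70: ⌈(71·107+51)/112⌉ − ⌈(70·107+51)/112⌉ = ⌈7648/112⌉ − ⌈7541/112⌉ = 69 − 68 = 1
n=71: ⌈(72·107+51)/112⌉ − ⌈(71·107+51)/112⌉ = ⌈7755/112⌉ − ⌈7648/112⌉ = 70 − 69 = 1
n=72: ⌈(73·107+51)/112⌉ − ⌈(72·107+51)/112⌉ = ⌈7862/112⌉ − ⌈7755/112⌉ = 71 − 70 = 1
n=73: ⌈(74·107+51)/112⌉ − ⌈(73·107+51)/112⌉ = ⌈7969/112⌉ − ⌈7862/112⌉ = 72 − 71 = 1
n=74: ⌈(75·107+51)/112⌉ − ⌈(74·107+51)/112⌉ = ⌈8076/112⌉ − ⌈7969/112⌉ = 73 − 72 = 1
n=75: ⌈(76·107+51)/112⌉ − ⌈(75·107+51)/112⌉ = ⌈8183/112⌉ − ⌈8076/112⌉ = 74 − 73 = 1
n=76: ⌈(77·107+51)/112⌉ − ⌈(76·107+51)/112⌉ = ⌈8290/112⌉ − ⌈8183/112⌉ = 75 − 74 = 1
n=77: ⌈(78·107+51)/112⌉ − ⌈(77·107+51)/112⌉ = ⌈8397/112⌉ − ⌈8290/112⌉ = 75 − 75 = 0
n=78: ⌈(79·107+51)/112⌉ − ⌈(78·107+51)/112⌉ = ⌈8504/112⌉ − ⌈8397/112⌉ = 76 − 75 = 1
n=79: ⌈(80·107+51)/112⌉ − ⌈(79·107+51)/112⌉ = ⌈8611/112⌉ − ⌈8504/112⌉ = 77 − 76 = 1
n=80: ⌈(81·107+51)/112⌉ − ⌈(80·107+51)/112⌉ = ⌈8718/112⌉ − ⌈8611/112⌉ = 78 − 77 = 1
n=81: ⌈(82·107+51)/112⌉ − ⌈(81·107+51)/112⌉ = ⌈8825/112⌉ − ⌈8718/112⌉ = 79 − 78 = 1
n=82: ⌈(83·107+51)/112⌉ − ⌈(82·107+51)/112⌉ = ⌈8932/112⌉ − ⌈8825/112⌉ = 80 − 79 = 1
n=83: ⌈(84·107+51)/112⌉ − ⌈(83·107+51)/112⌉ = ⌈9039/112⌉ − ⌈8932/112⌉ = 81 − 80 = 1
n=84: ⌈(85·107+51)/112⌉ − ⌈(84·107+51)/112⌉ = ⌈9146/112⌉ − ⌈9039/112⌉ = 82 − 81 = 1
n=85: ⌈(86·107+51)/112⌉ − ⌈(85·107+51)/112⌉ = ⌈9253/112⌉ − ⌈9146/112⌉ = 83 − 82 = 1
n=86: ⌈(87·107+51)/112⌉ − ⌈(86·107+51)/112⌉ = ⌈9360/112⌉ − ⌈9253/112⌉ = 84 − 83 = 1
n=87: ⌈(88·107+51)/112⌉ − ⌈(87·107+51)/112⌉ = ⌈9467/112⌉ − ⌈9360/112⌉ = 85 − 84 = 1
n=88: ⌈(89·107+51)/112⌉ − ⌈(88·107+51)/112⌉ = ⌈9574/112⌉ − ⌈9467/112⌉ = 86 − 85 = 1
n=89: ⌈(90·107+51)/112⌉ − ⌈(89·107+51)/112⌉ = ⌈9681/112⌉ − ⌈9574/112⌉ = 87 − 86 = 1
n=90: ⌈(91·107+51)/112⌉ − ⌈(90·107+51)/112⌉ = ⌈9788/112⌉ − ⌈9681/112⌉ = 88 − 87 = 1
n=91: ⌈(92·107+51)/112⌉ − ⌈(91·107+51)/112⌉ = ⌈9895/112⌉ − ⌈9788/112⌉ = 89 − 88 = 1
n=92: ⌈(93·107+51)/112⌉ − ⌈(92·107+51)/112⌉ = ⌈10002/112⌉ − ⌈9895/112⌉ = 90 − 89 = 1
n=93: ⌈(94·107+51)/112⌉ − ⌈(93·107+51)/112⌉ = ⌈10109/112⌉ − ⌈10002/112⌉ = 91 − 90 = 1
n=94: ⌈(95·107+51)/112⌉ − ⌈(94·107+51)/112⌉ = ⌈10216/112⌉ − ⌈10109/112⌉ = 92 − 91 = 1
n=95: ⌈(96·107+51)/112⌉ − ⌈(95·107+51)/112⌉ = ⌈10323/112⌉ − ⌈10216/112⌉ = 93 − 92 = 1
n=96: ⌈(97·107+51)/112⌉ − ⌈(96·107+51)/112⌉ = ⌈10430/112⌉ − ⌈10323/112⌉ = 94 − 93 = 1
n=97: ⌈(98·107+51)/112⌉ − ⌈(97·107+51)/112⌉ = ⌈10537/112⌉ − ⌈10430/112⌉ = 95 − 94 = 1


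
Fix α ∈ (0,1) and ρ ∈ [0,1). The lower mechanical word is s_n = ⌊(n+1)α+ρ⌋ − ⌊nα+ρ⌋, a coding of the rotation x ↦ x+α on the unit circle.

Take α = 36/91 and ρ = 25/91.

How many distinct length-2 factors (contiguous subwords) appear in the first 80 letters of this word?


t_n = ⌊(n·36+25)/91⌋ for n = 0 … 80:
  n=0…9: ⌊25/91⌋=0 ⌊61/91⌋=0 ⌊97/91⌋=1 ⌊133/91⌋=1 ⌊169/91⌋=1 ⌊205/91⌋=2 ⌊241/91⌋=2 ⌊277/91⌋=3 ⌊313/91⌋=3 ⌊349/91⌋=3
  n=10…19: ⌊385/91⌋=4 ⌊421/91⌋=4 ⌊457/91⌋=5 ⌊493/91⌋=5 ⌊529/91⌋=5 ⌊565/91⌋=6 ⌊601/91⌋=6 ⌊637/91⌋=7 ⌊673/91⌋=7 ⌊709/91⌋=7
  n=20…29: ⌊745/91⌋=8 ⌊781/91⌋=8 ⌊817/91⌋=8 ⌊853/91⌋=9 ⌊889/91⌋=9 ⌊925/91⌋=10 ⌊961/91⌋=10 ⌊997/91⌋=10 ⌊1033/91⌋=11 ⌊1069/91⌋=11
  n=30…39: ⌊1105/91⌋=12 ⌊1141/91⌋=12 ⌊1177/91⌋=12 ⌊1213/91⌋=13 ⌊1249/91⌋=13 ⌊1285/91⌋=14 ⌊1321/91⌋=14 ⌊1357/91⌋=14 ⌊1393/91⌋=15 ⌊1429/91⌋=15
  n=40…49: ⌊1465/91⌋=16 ⌊1501/91⌋=16 ⌊1537/91⌋=16 ⌊1573/91⌋=17 ⌊1609/91⌋=17 ⌊1645/91⌋=18 ⌊1681/91⌋=18 ⌊1717/91⌋=18 ⌊1753/91⌋=19 ⌊1789/91⌋=19
  n=50…59: ⌊1825/91⌋=20 ⌊1861/91⌋=20 ⌊1897/91⌋=20 ⌊1933/91⌋=21 ⌊1969/91⌋=21 ⌊2005/91⌋=22 ⌊2041/91⌋=22 ⌊2077/91⌋=22 ⌊2113/91⌋=23 ⌊2149/91⌋=23
  n=60…69: ⌊2185/91⌋=24 ⌊2221/91⌋=24 ⌊2257/91⌋=24 ⌊2293/91⌋=25 ⌊2329/91⌋=25 ⌊2365/91⌋=25 ⌊2401/91⌋=26 ⌊2437/91⌋=26 ⌊2473/91⌋=27 ⌊2509/91⌋=27
  n=70…79: ⌊2545/91⌋=27 ⌊2581/91⌋=28 ⌊2617/91⌋=28 ⌊2653/91⌋=29 ⌊2689/91⌋=29 ⌊2725/91⌋=29 ⌊2761/91⌋=30 ⌊2797/91⌋=30 ⌊2833/91⌋=31 ⌊2869/91⌋=31
  n=80: ⌊2905/91⌋=31
s_n = t_(n+1) − t_n for n = 0 … 79 gives
prefix = 01001010010100101001001010010100101001010010100101001010010100100101001010010100
slide a length-2 window over [0..1] … [78..79] (79 windows); first occurrence of each distinct factor:
  [  0..  1] 01
  [  1..  2] 10
  [  2..  3] 00
  (the other 76 windows repeat one of these)
distinct factors: {00, 01, 10}
count = 3  (Sturmian bound for length 2 is 3)

3


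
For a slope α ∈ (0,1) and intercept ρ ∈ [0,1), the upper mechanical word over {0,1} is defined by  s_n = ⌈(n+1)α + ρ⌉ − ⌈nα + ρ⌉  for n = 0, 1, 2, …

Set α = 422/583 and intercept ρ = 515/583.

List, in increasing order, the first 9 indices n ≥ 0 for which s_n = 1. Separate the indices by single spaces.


n=0: ⌈937/583⌉−⌈515/583⌉ = 2−1 = 1  ← one
n=1: ⌈1359/583⌉−⌈937/583⌉ = 3−2 = 1  ← one
n=2: ⌈1781/583⌉−⌈1359/583⌉ = 4−3 = 1  ← one
n=3: ⌈2203/583⌉−⌈1781/583⌉ = 4−4 = 0
n=4: ⌈2625/583⌉−⌈2203/583⌉ = 5−4 = 1  ← one
n=5: ⌈3047/583⌉−⌈2625/583⌉ = 6−5 = 1  ← one
n=6: ⌈3469/583⌉−⌈3047/583⌉ = 6−6 = 0
n=7: ⌈3891/583⌉−⌈3469/583⌉ = 7−6 = 1  ← one
n=8: ⌈4313/583⌉−⌈3891/583⌉ = 8−7 = 1  ← one
n=9: ⌈4735/583⌉−⌈4313/583⌉ = 9−8 = 1  ← one
n=10: ⌈5157/583⌉−⌈4735/583⌉ = 9−9 = 0
n=11: ⌈5579/583⌉−⌈5157/583⌉ = 10−9 = 1  ← one
positions of the first 9 ones: 0 1 2 4 5 7 8 9 11

0 1 2 4 5 7 8 9 11


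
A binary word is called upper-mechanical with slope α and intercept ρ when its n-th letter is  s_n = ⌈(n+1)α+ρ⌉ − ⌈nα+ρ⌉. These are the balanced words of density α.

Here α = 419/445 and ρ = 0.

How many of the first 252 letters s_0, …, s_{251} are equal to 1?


238

#1s = Σ_{n=0}^{251} s_n = Σ_{n=0}^{251} (⌈(n+1)α+ρ⌉ − ⌈nα+ρ⌉)
the sum telescopes: every ⌈nα+ρ⌉ with 0 < n < 252 appears once with + and once with −, leaving ⌈252α+ρ⌉ − ⌈0·α+ρ⌉
252α + ρ = (252·419) / 445 = 105588/445
ρ = 0/445
⌈105588/445⌉ = 238,  ⌈0/445⌉ = 0
#1s = 238 − 0 = 238


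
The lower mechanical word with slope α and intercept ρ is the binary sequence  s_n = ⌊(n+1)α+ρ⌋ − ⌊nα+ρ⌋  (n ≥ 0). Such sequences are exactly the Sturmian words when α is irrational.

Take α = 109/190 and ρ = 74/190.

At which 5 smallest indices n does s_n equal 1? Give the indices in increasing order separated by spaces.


1 2 4 6 8

n=0: ⌊183/190⌋−⌊74/190⌋ = 0−0 = 0
n=1: ⌊292/190⌋−⌊183/190⌋ = 1−0 = 1  ← one
n=2: ⌊401/190⌋−⌊292/190⌋ = 2−1 = 1  ← one
n=3: ⌊510/190⌋−⌊401/190⌋ = 2−2 = 0
n=4: ⌊619/190⌋−⌊510/190⌋ = 3−2 = 1  ← one
n=5: ⌊728/190⌋−⌊619/190⌋ = 3−3 = 0
n=6: ⌊837/190⌋−⌊728/190⌋ = 4−3 = 1  ← one
n=7: ⌊946/190⌋−⌊837/190⌋ = 4−4 = 0
n=8: ⌊1055/190⌋−⌊946/190⌋ = 5−4 = 1  ← one
positions of the first 5 ones: 1 2 4 6 8


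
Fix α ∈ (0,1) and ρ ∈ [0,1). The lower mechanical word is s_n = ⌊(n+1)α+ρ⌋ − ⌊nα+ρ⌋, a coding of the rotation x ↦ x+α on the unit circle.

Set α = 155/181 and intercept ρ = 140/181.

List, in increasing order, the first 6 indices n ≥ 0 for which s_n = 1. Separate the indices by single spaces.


n=0: ⌊295/181⌋−⌊140/181⌋ = 1−0 = 1  ← one
n=1: ⌊450/181⌋−⌊295/181⌋ = 2−1 = 1  ← one
n=2: ⌊605/181⌋−⌊450/181⌋ = 3−2 = 1  ← one
n=3: ⌊760/181⌋−⌊605/181⌋ = 4−3 = 1  ← one
n=4: ⌊915/181⌋−⌊760/181⌋ = 5−4 = 1  ← one
n=5: ⌊1070/181⌋−⌊915/181⌋ = 5−5 = 0
n=6: ⌊1225/181⌋−⌊1070/181⌋ = 6−5 = 1  ← one
positions of the first 6 ones: 0 1 2 3 4 6

0 1 2 3 4 6


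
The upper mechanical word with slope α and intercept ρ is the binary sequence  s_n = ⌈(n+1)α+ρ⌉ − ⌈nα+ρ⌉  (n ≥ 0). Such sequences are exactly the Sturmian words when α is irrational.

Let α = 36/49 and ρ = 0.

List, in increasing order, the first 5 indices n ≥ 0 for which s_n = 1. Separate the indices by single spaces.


0 1 2 4 5

n=0: ⌈36/49⌉−⌈0/49⌉ = 1−0 = 1  ← one
n=1: ⌈72/49⌉−⌈36/49⌉ = 2−1 = 1  ← one
n=2: ⌈108/49⌉−⌈72/49⌉ = 3−2 = 1  ← one
n=3: ⌈144/49⌉−⌈108/49⌉ = 3−3 = 0
n=4: ⌈180/49⌉−⌈144/49⌉ = 4−3 = 1  ← one
n=5: ⌈216/49⌉−⌈180/49⌉ = 5−4 = 1  ← one
positions of the first 5 ones: 0 1 2 4 5


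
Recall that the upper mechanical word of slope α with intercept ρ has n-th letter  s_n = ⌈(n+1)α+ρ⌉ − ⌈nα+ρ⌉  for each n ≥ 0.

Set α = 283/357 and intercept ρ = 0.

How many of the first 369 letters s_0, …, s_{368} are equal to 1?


293

#1s = Σ_{n=0}^{368} s_n = Σ_{n=0}^{368} (⌈(n+1)α+ρ⌉ − ⌈nα+ρ⌉)
the sum telescopes: every ⌈nα+ρ⌉ with 0 < n < 369 appears once with + and once with −, leaving ⌈369α+ρ⌉ − ⌈0·α+ρ⌉
369α + ρ = (369·283) / 357 = 104427/357
ρ = 0/357
⌈104427/357⌉ = 293,  ⌈0/357⌉ = 0
#1s = 293 − 0 = 293


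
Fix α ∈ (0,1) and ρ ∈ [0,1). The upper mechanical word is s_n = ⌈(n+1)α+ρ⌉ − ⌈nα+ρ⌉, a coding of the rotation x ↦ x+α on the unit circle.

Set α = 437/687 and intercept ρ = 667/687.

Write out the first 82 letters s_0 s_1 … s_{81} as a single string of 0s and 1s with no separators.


1101101101011011011010110110110101101101101011011011010110110110101101101101011011

n=0: ⌈(1·437+667)/687⌉ − ⌈(0·437+667)/687⌉ = ⌈1104/687⌉ − ⌈667/687⌉ = 2 − 1 = 1
n=1: ⌈(2·437+667)/687⌉ − ⌈(1·437+667)/687⌉ = ⌈1541/687⌉ − ⌈1104/687⌉ = 3 − 2 = 1
n=2: ⌈(3·437+667)/687⌉ − ⌈(2·437+667)/687⌉ = ⌈1978/687⌉ − ⌈1541/687⌉ = 3 − 3 = 0
n=3: ⌈(4·437+667)/687⌉ − ⌈(3·437+667)/687⌉ = ⌈2415/687⌉ − ⌈1978/687⌉ = 4 − 3 = 1
n=4: ⌈(5·437+667)/687⌉ − ⌈(4·437+667)/687⌉ = ⌈2852/687⌉ − ⌈2415/687⌉ = 5 − 4 = 1
n=5: ⌈(6·437+667)/687⌉ − ⌈(5·437+667)/687⌉ = ⌈3289/687⌉ − ⌈2852/687⌉ = 5 − 5 = 0
n=6: ⌈(7·437+667)/687⌉ − ⌈(6·437+667)/687⌉ = ⌈3726/687⌉ − ⌈3289/687⌉ = 6 − 5 = 1
n=7: ⌈(8·437+667)/687⌉ − ⌈(7·437+667)/687⌉ = ⌈4163/687⌉ − ⌈3726/687⌉ = 7 − 6 = 1
n=8: ⌈(9·437+667)/687⌉ − ⌈(8·437+667)/687⌉ = ⌈4600/687⌉ − ⌈4163/687⌉ = 7 − 7 = 0
n=9: ⌈(10·437+667)/687⌉ − ⌈(9·437+667)/687⌉ = ⌈5037/687⌉ − ⌈4600/687⌉ = 8 − 7 = 1
n=10: ⌈(11·437+667)/687⌉ − ⌈(10·437+667)/687⌉ = ⌈5474/687⌉ − ⌈5037/687⌉ = 8 − 8 = 0
n=11: ⌈(12·437+667)/687⌉ − ⌈(11·437+667)/687⌉ = ⌈5911/687⌉ − ⌈5474/687⌉ = 9 − 8 = 1
n=12: ⌈(13·437+667)/687⌉ − ⌈(12·437+667)/687⌉ = ⌈6348/687⌉ − ⌈5911/687⌉ = 10 − 9 = 1
n=13: ⌈(14·437+667)/687⌉ − ⌈(13·437+667)/687⌉ = ⌈6785/687⌉ − ⌈6348/687⌉ = 10 − 10 = 0
n=14: ⌈(15·437+667)/687⌉ − ⌈(14·437+667)/687⌉ = ⌈7222/687⌉ − ⌈6785/687⌉ = 11 − 10 = 1
n=15: ⌈(16·437+667)/687⌉ − ⌈(15·437+667)/687⌉ = ⌈7659/687⌉ − ⌈7222/687⌉ = 12 − 11 = 1
n=16: ⌈(17·437+667)/687⌉ − ⌈(16·437+667)/687⌉ = ⌈8096/687⌉ − ⌈7659/687⌉ = 12 − 12 = 0
n=17: ⌈(18·437+667)/687⌉ − ⌈(17·437+667)/687⌉ = ⌈8533/687⌉ − ⌈8096/687⌉ = 13 − 12 = 1
n=18: ⌈(19·437+667)/687⌉ − ⌈(18·437+667)/687⌉ = ⌈8970/687⌉ − ⌈8533/687⌉ = 14 − 13 = 1
n=19: ⌈(20·437+667)/687⌉ − ⌈(19·437+667)/687⌉ = ⌈9407/687⌉ − ⌈8970/687⌉ = 14 − 14 = 0
n=20: ⌈(21·437+667)/687⌉ − ⌈(20·437+667)/687⌉ = ⌈9844/687⌉ − ⌈9407/687⌉ = 15 − 14 = 1
n=21: ⌈(22·437+667)/687⌉ − ⌈(21·437+667)/687⌉ = ⌈10281/687⌉ − ⌈9844/687⌉ = 15 − 15 = 0
n=22: ⌈(23·437+667)/687⌉ − ⌈(22·437+667)/687⌉ = ⌈10718/687⌉ − ⌈10281/687⌉ = 16 − 15 = 1
n=23: ⌈(24·437+667)/687⌉ − ⌈(23·437+667)/687⌉ = ⌈11155/687⌉ − ⌈10718/687⌉ = 17 − 16 = 1
n=24: ⌈(25·437+667)/687⌉ − ⌈(24·437+667)/687⌉ = ⌈11592/687⌉ − ⌈11155/687⌉ = 17 − 17 = 0
n=25: ⌈(26·437+667)/687⌉ − ⌈(25·437+667)/687⌉ = ⌈12029/687⌉ − ⌈11592/687⌉ = 18 − 17 = 1
n=26: ⌈(27·437+667)/687⌉ − ⌈(26·437+667)/687⌉ = ⌈12466/687⌉ − ⌈12029/687⌉ = 19 − 18 = 1
n=27: ⌈(28·437+667)/687⌉ − ⌈(27·437+667)/687⌉ = ⌈12903/687⌉ − ⌈12466/687⌉ = 19 − 19 = 0
n=28: ⌈(29·437+667)/687⌉ − ⌈(28·437+667)/687⌉ = ⌈13340/687⌉ − ⌈12903/687⌉ = 20 − 19 = 1
n=29: ⌈(30·437+667)/687⌉ − ⌈(29·437+667)/687⌉ = ⌈13777/687⌉ − ⌈13340/687⌉ = 21 − 20 = 1
n=30: ⌈(31·437+667)/687⌉ − ⌈(30·437+667)/687⌉ = ⌈14214/687⌉ − ⌈13777/687⌉ = 21 − 21 = 0
n=31: ⌈(32·437+667)/687⌉ − ⌈(31·437+667)/687⌉ = ⌈14651/687⌉ − ⌈14214/687⌉ = 22 − 21 = 1
n=32: ⌈(33·437+667)/687⌉ − ⌈(32·437+667)/687⌉ = ⌈15088/687⌉ − ⌈14651/687⌉ = 22 − 22 = 0
n=33: ⌈(34·437+667)/687⌉ − ⌈(33·437+667)/687⌉ = ⌈15525/687⌉ − ⌈15088/687⌉ = 23 − 22 = 1
n=34: ⌈(35·437+667)/687⌉ − ⌈(34·437+667)/687⌉ = ⌈15962/687⌉ − ⌈15525/687⌉ = 24 − 23 = 1
n=35: ⌈(36·437+667)/687⌉ − ⌈(35·437+667)/687⌉ = ⌈16399/687⌉ − ⌈15962/687⌉ = 24 − 24 = 0
n=36: ⌈(37·437+667)/687⌉ − ⌈(36·437+667)/687⌉ = ⌈16836/687⌉ − ⌈16399/687⌉ = 25 − 24 = 1
n=37: ⌈(38·437+667)/687⌉ − ⌈(37·437+667)/687⌉ = ⌈17273/687⌉ − ⌈16836/687⌉ = 26 − 25 = 1
n=38: ⌈(39·437+667)/687⌉ − ⌈(38·437+667)/687⌉ = ⌈17710/687⌉ − ⌈17273/687⌉ = 26 − 26 = 0
n=39: ⌈(40·437+667)/687⌉ − ⌈(39·437+667)/687⌉ = ⌈18147/687⌉ − ⌈17710/687⌉ = 27 − 26 = 1
n=40: ⌈(41·437+667)/687⌉ − ⌈(40·437+667)/687⌉ = ⌈18584/687⌉ − ⌈18147/687⌉ = 28 − 27 = 1
n=41: ⌈(42·437+667)/687⌉ − ⌈(41·437+667)/687⌉ = ⌈19021/687⌉ − ⌈18584/687⌉ = 28 − 28 = 0
n=42: ⌈(43·437+667)/687⌉ − ⌈(42·437+667)/687⌉ = ⌈19458/687⌉ − ⌈19021/687⌉ = 29 − 28 = 1
n=43: ⌈(44·437+667)/687⌉ − ⌈(43·437+667)/687⌉ = ⌈19895/687⌉ − ⌈19458/687⌉ = 29 − 29 = 0
n=44: ⌈(45·437+667)/687⌉ − ⌈(44·437+667)/687⌉ = ⌈20332/687⌉ − ⌈19895/687⌉ = 30 − 29 = 1
n=45: ⌈(46·437+667)/687⌉ − ⌈(45·437+667)/687⌉ = ⌈20769/687⌉ − ⌈20332/687⌉ = 31 − 30 = 1
n=46: ⌈(47·437+667)/687⌉ − ⌈(46·437+667)/687⌉ = ⌈21206/687⌉ − ⌈20769/687⌉ = 31 − 31 = 0
n=47: ⌈(48·437+667)/687⌉ − ⌈(47·437+667)/687⌉ = ⌈21643/687⌉ − ⌈21206/687⌉ = 32 − 31 = 1
n=48: ⌈(49·437+667)/687⌉ − ⌈(48·437+667)/687⌉ = ⌈22080/687⌉ − ⌈21643/687⌉ = 33 − 32 = 1
n=49: ⌈(50·437+667)/687⌉ − ⌈(49·437+667)/687⌉ = ⌈22517/687⌉ − ⌈22080/687⌉ = 33 − 33 = 0
n=50: ⌈(51·437+667)/687⌉ − ⌈(50·437+667)/687⌉ = ⌈22954/687⌉ − ⌈22517/687⌉ = 34 − 33 = 1
n=51: ⌈(52·437+667)/687⌉ − ⌈(51·437+667)/687⌉ = ⌈23391/687⌉ − ⌈22954/687⌉ = 35 − 34 = 1
n=52: ⌈(53·437+667)/687⌉ − ⌈(52·437+667)/687⌉ = ⌈23828/687⌉ − ⌈23391/687⌉ = 35 − 35 = 0
n=53: ⌈(54·437+667)/687⌉ − ⌈(53·437+667)/687⌉ = ⌈24265/687⌉ − ⌈23828/687⌉ = 36 − 35 = 1
n=54: ⌈(55·437+667)/687⌉ − ⌈(54·437+667)/687⌉ = ⌈24702/687⌉ − ⌈24265/687⌉ = 36 − 36 = 0
n=55: ⌈(56·437+667)/687⌉ − ⌈(55·437+667)/687⌉ = ⌈25139/687⌉ − ⌈24702/687⌉ = 37 − 36 = 1
n=56: ⌈(57·437+667)/687⌉ − ⌈(56·437+667)/687⌉ = ⌈25576/687⌉ − ⌈25139/687⌉ = 38 − 37 = 1
n=57: ⌈(58·437+667)/687⌉ − ⌈(57·437+667)/687⌉ = ⌈26013/687⌉ − ⌈25576/687⌉ = 38 − 38 = 0
n=58: ⌈(59·437+667)/687⌉ − ⌈(58·437+667)/687⌉ = ⌈26450/687⌉ − ⌈26013/687⌉ = 39 − 38 = 1
n=59: ⌈(60·437+667)/687⌉ − ⌈(59·437+667)/687⌉ = ⌈26887/687⌉ − ⌈26450/687⌉ = 40 − 39 = 1
n=60: ⌈(61·437+667)/687⌉ − ⌈(60·437+667)/687⌉ = ⌈27324/687⌉ − ⌈26887/687⌉ = 40 − 40 = 0
n=61: ⌈(62·437+667)/687⌉ − ⌈(61·437+667)/687⌉ = ⌈27761/687⌉ − ⌈27324/687⌉ = 41 − 40 = 1
n=62: ⌈(63·437+667)/687⌉ − ⌈(62·437+667)/687⌉ = ⌈28198/687⌉ − ⌈27761/687⌉ = 42 − 41 = 1
n=63: ⌈(64·437+667)/687⌉ − ⌈(63·437+667)/687⌉ = ⌈28635/687⌉ − ⌈28198/687⌉ = 42 − 42 = 0
n=64: ⌈(65·437+667)/687⌉ − ⌈(64·437+667)/687⌉ = ⌈29072/687⌉ − ⌈28635/687⌉ = 43 − 42 = 1
n=65: ⌈(66·437+667)/687⌉ − ⌈(65·437+667)/687⌉ = ⌈29509/687⌉ − ⌈29072/687⌉ = 43 − 43 = 0
n=66: ⌈(67·437+667)/687⌉ − ⌈(66·437+667)/687⌉ = ⌈29946/687⌉ − ⌈29509/687⌉ = 44 − 43 = 1
n=67: ⌈(68·437+667)/687⌉ − ⌈(67·437+667)/687⌉ = ⌈30383/687⌉ − ⌈29946/687⌉ = 45 − 44 = 1
n=68: ⌈(69·437+667)/687⌉ − ⌈(68·437+667)/687⌉ = ⌈30820/687⌉ − ⌈30383/687⌉ = 45 − 45 = 0
n=69: ⌈(70·437+667)/687⌉ − ⌈(69·437+667)/687⌉ = ⌈31257/687⌉ − ⌈30820/687⌉ = 46 − 45 = 1
n=70: ⌈(71·437+667)/687⌉ − ⌈(70·437+667)/687⌉ = ⌈31694/687⌉ − ⌈31257/687⌉ = 47 − 46 = 1
n=71: ⌈(72·437+667)/687⌉ − ⌈(71·437+667)/687⌉ = ⌈32131/687⌉ − ⌈31694/687⌉ = 47 − 47 = 0
n=72: ⌈(73·437+667)/687⌉ − ⌈(72·437+667)/687⌉ = ⌈32568/687⌉ − ⌈32131/687⌉ = 48 − 47 = 1
n=73: ⌈(74·437+667)/687⌉ − ⌈(73·437+667)/687⌉ = ⌈33005/687⌉ − ⌈32568/687⌉ = 49 − 48 = 1
n=74: ⌈(75·437+667)/687⌉ − ⌈(74·437+667)/687⌉ = ⌈33442/687⌉ − ⌈33005/687⌉ = 49 − 49 = 0
n=75: ⌈(76·437+667)/687⌉ − ⌈(75·437+667)/687⌉ = ⌈33879/687⌉ − ⌈33442/687⌉ = 50 − 49 = 1
n=76: ⌈(77·437+667)/687⌉ − ⌈(76·437+667)/687⌉ = ⌈34316/687⌉ − ⌈33879/687⌉ = 50 − 50 = 0
n=77: ⌈(78·437+667)/687⌉ − ⌈(77·437+667)/687⌉ = ⌈34753/687⌉ − ⌈34316/687⌉ = 51 − 50 = 1
n=78: ⌈(79·437+667)/687⌉ − ⌈(78·437+667)/687⌉ = ⌈35190/687⌉ − ⌈34753/687⌉ = 52 − 51 = 1
n=79: ⌈(80·437+667)/687⌉ − ⌈(79·437+667)/687⌉ = ⌈35627/687⌉ − ⌈35190/687⌉ = 52 − 52 = 0
n=80: ⌈(81·437+667)/687⌉ − ⌈(80·437+667)/687⌉ = ⌈36064/687⌉ − ⌈35627/687⌉ = 53 − 52 = 1
n=81: ⌈(82·437+667)/687⌉ − ⌈(81·437+667)/687⌉ = ⌈36501/687⌉ − ⌈36064/687⌉ = 54 − 53 = 1


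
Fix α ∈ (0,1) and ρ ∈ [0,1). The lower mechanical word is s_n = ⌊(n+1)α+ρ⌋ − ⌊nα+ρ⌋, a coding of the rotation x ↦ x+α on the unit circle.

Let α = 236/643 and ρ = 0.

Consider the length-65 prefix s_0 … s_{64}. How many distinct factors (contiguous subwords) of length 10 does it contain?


t_n = ⌊(n·236)/643⌋ for n = 0 … 65:
  n=0…9: ⌊0/643⌋=0 ⌊236/643⌋=0 ⌊472/643⌋=0 ⌊708/643⌋=1 ⌊944/643⌋=1 ⌊1180/643⌋=1 ⌊1416/643⌋=2 ⌊1652/643⌋=2 ⌊1888/643⌋=2 ⌊2124/643⌋=3
  n=10…19: ⌊2360/643⌋=3 ⌊2596/643⌋=4 ⌊2832/643⌋=4 ⌊3068/643⌋=4 ⌊3304/643⌋=5 ⌊3540/643⌋=5 ⌊3776/643⌋=5 ⌊4012/643⌋=6 ⌊4248/643⌋=6 ⌊4484/643⌋=6
  n=20…29: ⌊4720/643⌋=7 ⌊4956/643⌋=7 ⌊5192/643⌋=8 ⌊5428/643⌋=8 ⌊5664/643⌋=8 ⌊5900/643⌋=9 ⌊6136/643⌋=9 ⌊6372/643⌋=9 ⌊6608/643⌋=10 ⌊6844/643⌋=10
  n=30…39: ⌊7080/643⌋=11 ⌊7316/643⌋=11 ⌊7552/643⌋=11 ⌊7788/643⌋=12 ⌊8024/643⌋=12 ⌊8260/643⌋=12 ⌊8496/643⌋=13 ⌊8732/643⌋=13 ⌊8968/643⌋=13 ⌊9204/643⌋=14
  n=40…49: ⌊9440/643⌋=14 ⌊9676/643⌋=15 ⌊9912/643⌋=15 ⌊10148/643⌋=15 ⌊10384/643⌋=16 ⌊10620/643⌋=16 ⌊10856/643⌋=16 ⌊11092/643⌋=17 ⌊11328/643⌋=17 ⌊11564/643⌋=17
  n=50…59: ⌊11800/643⌋=18 ⌊12036/643⌋=18 ⌊12272/643⌋=19 ⌊12508/643⌋=19 ⌊12744/643⌋=19 ⌊12980/643⌋=20 ⌊13216/643⌋=20 ⌊13452/643⌋=20 ⌊13688/643⌋=21 ⌊13924/643⌋=21
  n=60…65: ⌊14160/643⌋=22 ⌊14396/643⌋=22 ⌊14632/643⌋=22 ⌊14868/643⌋=23 ⌊15104/643⌋=23 ⌊15340/643⌋=23
s_n = t_(n+1) − t_n for n = 0 … 64 gives
prefix = 00100100101001001001010010010100100100101001001001010010010100100
slide a length-10 window over [0..9] … [55..64] (56 windows); first occurrence of each distinct factor:
  [  0..  9] 0010010010
  [  1.. 10] 0100100101
  [  2.. 11] 1001001010
  [  3.. 12] 0010010100
  [  4.. 13] 0100101001
  [  5.. 14] 1001010010
  [  6.. 15] 0010100100
  [  7.. 16] 0101001001
  [  8.. 17] 1010010010
  [  9.. 18] 0100100100
  [ 10.. 19] 1001001001
  (the other 45 windows repeat one of these)
distinct factors: {0010010010, 0010010100, 0010100100, 0100100100, 0100100101, 0100101001, 0101001001, 1001001001, 1001001010, 1001010010, 1010010010}
count = 11  (Sturmian bound for length 10 is 11)

11


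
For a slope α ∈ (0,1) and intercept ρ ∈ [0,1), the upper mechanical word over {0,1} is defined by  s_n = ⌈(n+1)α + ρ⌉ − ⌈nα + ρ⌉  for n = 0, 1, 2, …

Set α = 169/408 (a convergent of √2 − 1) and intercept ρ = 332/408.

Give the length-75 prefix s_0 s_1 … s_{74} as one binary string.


101001010010101001010010100101010010100101010010100101010010100101001010100

n=0: ⌈(1·169+332)/408⌉ − ⌈(0·169+332)/408⌉ = ⌈501/408⌉ − ⌈332/408⌉ = 2 − 1 = 1
n=1: ⌈(2·169+332)/408⌉ − ⌈(1·169+332)/408⌉ = ⌈670/408⌉ − ⌈501/408⌉ = 2 − 2 = 0
n=2: ⌈(3·169+332)/408⌉ − ⌈(2·169+332)/408⌉ = ⌈839/408⌉ − ⌈670/408⌉ = 3 − 2 = 1
n=3: ⌈(4·169+332)/408⌉ − ⌈(3·169+332)/408⌉ = ⌈1008/408⌉ − ⌈839/408⌉ = 3 − 3 = 0
n=4: ⌈(5·169+332)/408⌉ − ⌈(4·169+332)/408⌉ = ⌈1177/408⌉ − ⌈1008/408⌉ = 3 − 3 = 0
n=5: ⌈(6·169+332)/408⌉ − ⌈(5·169+332)/408⌉ = ⌈1346/408⌉ − ⌈1177/408⌉ = 4 − 3 = 1
n=6: ⌈(7·169+332)/408⌉ − ⌈(6·169+332)/408⌉ = ⌈1515/408⌉ − ⌈1346/408⌉ = 4 − 4 = 0
n=7: ⌈(8·169+332)/408⌉ − ⌈(7·169+332)/408⌉ = ⌈1684/408⌉ − ⌈1515/408⌉ = 5 − 4 = 1
n=8: ⌈(9·169+332)/408⌉ − ⌈(8·169+332)/408⌉ = ⌈1853/408⌉ − ⌈1684/408⌉ = 5 − 5 = 0
n=9: ⌈(10·169+332)/408⌉ − ⌈(9·169+332)/408⌉ = ⌈2022/408⌉ − ⌈1853/408⌉ = 5 − 5 = 0
n=10: ⌈(11·169+332)/408⌉ − ⌈(10·169+332)/408⌉ = ⌈2191/408⌉ − ⌈2022/408⌉ = 6 − 5 = 1
n=11: ⌈(12·169+332)/408⌉ − ⌈(11·169+332)/408⌉ = ⌈2360/408⌉ − ⌈2191/408⌉ = 6 − 6 = 0
n=12: ⌈(13·169+332)/408⌉ − ⌈(12·169+332)/408⌉ = ⌈2529/408⌉ − ⌈2360/408⌉ = 7 − 6 = 1
n=13: ⌈(14·169+332)/408⌉ − ⌈(13·169+332)/408⌉ = ⌈2698/408⌉ − ⌈2529/408⌉ = 7 − 7 = 0
n=14: ⌈(15·169+332)/408⌉ − ⌈(14·169+332)/408⌉ = ⌈2867/408⌉ − ⌈2698/408⌉ = 8 − 7 = 1
n=15: ⌈(16·169+332)/408⌉ − ⌈(15·169+332)/408⌉ = ⌈3036/408⌉ − ⌈2867/408⌉ = 8 − 8 = 0
n=16: ⌈(17·169+332)/408⌉ − ⌈(16·169+332)/408⌉ = ⌈3205/408⌉ − ⌈3036/408⌉ = 8 − 8 = 0
n=17: ⌈(18·169+332)/408⌉ − ⌈(17·169+332)/408⌉ = ⌈3374/408⌉ − ⌈3205/408⌉ = 9 − 8 = 1
n=18: ⌈(19·169+332)/408⌉ − ⌈(18·169+332)/408⌉ = ⌈3543/408⌉ − ⌈3374/408⌉ = 9 − 9 = 0
n=19: ⌈(20·169+332)/408⌉ − ⌈(19·169+332)/408⌉ = ⌈3712/408⌉ − ⌈3543/408⌉ = 10 − 9 = 1
n=20: ⌈(21·169+332)/408⌉ − ⌈(20·169+332)/408⌉ = ⌈3881/408⌉ − ⌈3712/408⌉ = 10 − 10 = 0
n=21: ⌈(22·169+332)/408⌉ − ⌈(21·169+332)/408⌉ = ⌈4050/408⌉ − ⌈3881/408⌉ = 10 − 10 = 0
n=22: ⌈(23·169+332)/408⌉ − ⌈(22·169+332)/408⌉ = ⌈4219/408⌉ − ⌈4050/408⌉ = 11 − 10 = 1
n=23: ⌈(24·169+332)/408⌉ − ⌈(23·169+332)/408⌉ = ⌈4388/408⌉ − ⌈4219/408⌉ = 11 − 11 = 0
n=24: ⌈(25·169+332)/408⌉ − ⌈(24·169+332)/408⌉ = ⌈4557/408⌉ − ⌈4388/408⌉ = 12 − 11 = 1
n=25: ⌈(26·169+332)/408⌉ − ⌈(25·169+332)/408⌉ = ⌈4726/408⌉ − ⌈4557/408⌉ = 12 − 12 = 0
n=26: ⌈(27·169+332)/408⌉ − ⌈(26·169+332)/408⌉ = ⌈4895/408⌉ − ⌈4726/408⌉ = 12 − 12 = 0
n=27: ⌈(28·169+332)/408⌉ − ⌈(27·169+332)/408⌉ = ⌈5064/408⌉ − ⌈4895/408⌉ = 13 − 12 = 1
n=28: ⌈(29·169+332)/408⌉ − ⌈(28·169+332)/408⌉ = ⌈5233/408⌉ − ⌈5064/408⌉ = 13 − 13 = 0
n=29: ⌈(30·169+332)/408⌉ − ⌈(29·169+332)/408⌉ = ⌈5402/408⌉ − ⌈5233/408⌉ = 14 − 13 = 1
n=30: ⌈(31·169+332)/408⌉ − ⌈(30·169+332)/408⌉ = ⌈5571/408⌉ − ⌈5402/408⌉ = 14 − 14 = 0
n=31: ⌈(32·169+332)/408⌉ − ⌈(31·169+332)/408⌉ = ⌈5740/408⌉ − ⌈5571/408⌉ = 15 − 14 = 1
n=32: ⌈(33·169+332)/408⌉ − ⌈(32·169+332)/408⌉ = ⌈5909/408⌉ − ⌈5740/408⌉ = 15 − 15 = 0
n=33: ⌈(34·169+332)/408⌉ − ⌈(33·169+332)/408⌉ = ⌈6078/408⌉ − ⌈5909/408⌉ = 15 − 15 = 0
n=34: ⌈(35·169+332)/408⌉ − ⌈(34·169+332)/408⌉ = ⌈6247/408⌉ − ⌈6078/408⌉ = 16 − 15 = 1
n=35: ⌈(36·169+332)/408⌉ − ⌈(35·169+332)/408⌉ = ⌈6416/408⌉ − ⌈6247/408⌉ = 16 − 16 = 0
n=36: ⌈(37·169+332)/408⌉ − ⌈(36·169+332)/408⌉ = ⌈6585/408⌉ − ⌈6416/408⌉ = 17 − 16 = 1
n=37: ⌈(38·169+332)/408⌉ − ⌈(37·169+332)/408⌉ = ⌈6754/408⌉ − ⌈6585/408⌉ = 17 − 17 = 0
n=38: ⌈(39·169+332)/408⌉ − ⌈(38·169+332)/408⌉ = ⌈6923/408⌉ − ⌈6754/408⌉ = 17 − 17 = 0
n=39: ⌈(40·169+332)/408⌉ − ⌈(39·169+332)/408⌉ = ⌈7092/408⌉ − ⌈6923/408⌉ = 18 − 17 = 1
n=40: ⌈(41·169+332)/408⌉ − ⌈(40·169+332)/408⌉ = ⌈7261/408⌉ − ⌈7092/408⌉ = 18 − 18 = 0
n=41: ⌈(42·169+332)/408⌉ − ⌈(41·169+332)/408⌉ = ⌈7430/408⌉ − ⌈7261/408⌉ = 19 − 18 = 1
n=42: ⌈(43·169+332)/408⌉ − ⌈(42·169+332)/408⌉ = ⌈7599/408⌉ − ⌈7430/408⌉ = 19 − 19 = 0
n=43: ⌈(44·169+332)/408⌉ − ⌈(43·169+332)/408⌉ = ⌈7768/408⌉ − ⌈7599/408⌉ = 20 − 19 = 1
n=44: ⌈(45·169+332)/408⌉ − ⌈(44·169+332)/408⌉ = ⌈7937/408⌉ − ⌈7768/408⌉ = 20 − 20 = 0
n=45: ⌈(46·169+332)/408⌉ − ⌈(45·169+332)/408⌉ = ⌈8106/408⌉ − ⌈7937/408⌉ = 20 − 20 = 0
n=46: ⌈(47·169+332)/408⌉ − ⌈(46·169+332)/408⌉ = ⌈8275/408⌉ − ⌈8106/408⌉ = 21 − 20 = 1
n=47: ⌈(48·169+332)/408⌉ − ⌈(47·169+332)/408⌉ = ⌈8444/408⌉ − ⌈8275/408⌉ = 21 − 21 = 0
n=48: ⌈(49·169+332)/408⌉ − ⌈(48·169+332)/408⌉ = ⌈8613/408⌉ − ⌈8444/408⌉ = 22 − 21 = 1
n=49: ⌈(50·169+332)/408⌉ − ⌈(49·169+332)/408⌉ = ⌈8782/408⌉ − ⌈8613/408⌉ = 22 − 22 = 0
n=50: ⌈(51·169+332)/408⌉ − ⌈(50·169+332)/408⌉ = ⌈8951/408⌉ − ⌈8782/408⌉ = 22 − 22 = 0
n=51: ⌈(52·169+332)/408⌉ − ⌈(51·169+332)/408⌉ = ⌈9120/408⌉ − ⌈8951/408⌉ = 23 − 22 = 1
n=52: ⌈(53·169+332)/408⌉ − ⌈(52·169+332)/408⌉ = ⌈9289/408⌉ − ⌈9120/408⌉ = 23 − 23 = 0
n=53: ⌈(54·169+332)/408⌉ − ⌈(53·169+332)/408⌉ = ⌈9458/408⌉ − ⌈9289/408⌉ = 24 − 23 = 1
n=54: ⌈(55·169+332)/408⌉ − ⌈(54·169+332)/408⌉ = ⌈9627/408⌉ − ⌈9458/408⌉ = 24 − 24 = 0
n=55: ⌈(56·169+332)/408⌉ − ⌈(55·169+332)/408⌉ = ⌈9796/408⌉ − ⌈9627/408⌉ = 25 − 24 = 1
n=56: ⌈(57·169+332)/408⌉ − ⌈(56·169+332)/408⌉ = ⌈9965/408⌉ − ⌈9796/408⌉ = 25 − 25 = 0
n=57: ⌈(58·169+332)/408⌉ − ⌈(57·169+332)/408⌉ = ⌈10134/408⌉ − ⌈9965/408⌉ = 25 − 25 = 0
n=58: ⌈(59·169+332)/408⌉ − ⌈(58·169+332)/408⌉ = ⌈10303/408⌉ − ⌈10134/408⌉ = 26 − 25 = 1
n=59: ⌈(60·169+332)/408⌉ − ⌈(59·169+332)/408⌉ = ⌈10472/408⌉ − ⌈10303/408⌉ = 26 − 26 = 0
n=60: ⌈(61·169+332)/408⌉ − ⌈(60·169+332)/408⌉ = ⌈10641/408⌉ − ⌈10472/408⌉ = 27 − 26 = 1
n=61: ⌈(62·169+332)/408⌉ − ⌈(61·169+332)/408⌉ = ⌈10810/408⌉ − ⌈10641/408⌉ = 27 − 27 = 0
n=62: ⌈(63·169+332)/408⌉ − ⌈(62·169+332)/408⌉ = ⌈10979/408⌉ − ⌈10810/408⌉ = 27 − 27 = 0
n=63: ⌈(64·169+332)/408⌉ − ⌈(63·169+332)/408⌉ = ⌈11148/408⌉ − ⌈10979/408⌉ = 28 − 27 = 1
n=64: ⌈(65·169+332)/408⌉ − ⌈(64·169+332)/408⌉ = ⌈11317/408⌉ − ⌈11148/408⌉ = 28 − 28 = 0
n=65: ⌈(66·169+332)/408⌉ − ⌈(65·169+332)/408⌉ = ⌈11486/408⌉ − ⌈11317/408⌉ = 29 − 28 = 1
n=66: ⌈(67·169+332)/408⌉ − ⌈(66·169+332)/408⌉ = ⌈11655/408⌉ − ⌈11486/408⌉ = 29 − 29 = 0
n=67: ⌈(68·169+332)/408⌉ − ⌈(67·169+332)/408⌉ = ⌈11824/408⌉ − ⌈11655/408⌉ = 29 − 29 = 0
n=68: ⌈(69·169+332)/408⌉ − ⌈(68·169+332)/408⌉ = ⌈11993/408⌉ − ⌈11824/408⌉ = 30 − 29 = 1
n=69: ⌈(70·169+332)/408⌉ − ⌈(69·169+332)/408⌉ = ⌈12162/408⌉ − ⌈11993/408⌉ = 30 − 30 = 0
n=70: ⌈(71·169+332)/408⌉ − ⌈(70·169+332)/408⌉ = ⌈12331/408⌉ − ⌈12162/408⌉ = 31 − 30 = 1
n=71: ⌈(72·169+332)/408⌉ − ⌈(71·169+332)/408⌉ = ⌈12500/408⌉ − ⌈12331/408⌉ = 31 − 31 = 0
n=72: ⌈(73·169+332)/408⌉ − ⌈(72·169+332)/408⌉ = ⌈12669/408⌉ − ⌈12500/408⌉ = 32 − 31 = 1
n=73: ⌈(74·169+332)/408⌉ − ⌈(73·169+332)/408⌉ = ⌈12838/408⌉ − ⌈12669/408⌉ = 32 − 32 = 0
n=74: ⌈(75·169+332)/408⌉ − ⌈(74·169+332)/408⌉ = ⌈13007/408⌉ − ⌈12838/408⌉ = 32 − 32 = 0
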